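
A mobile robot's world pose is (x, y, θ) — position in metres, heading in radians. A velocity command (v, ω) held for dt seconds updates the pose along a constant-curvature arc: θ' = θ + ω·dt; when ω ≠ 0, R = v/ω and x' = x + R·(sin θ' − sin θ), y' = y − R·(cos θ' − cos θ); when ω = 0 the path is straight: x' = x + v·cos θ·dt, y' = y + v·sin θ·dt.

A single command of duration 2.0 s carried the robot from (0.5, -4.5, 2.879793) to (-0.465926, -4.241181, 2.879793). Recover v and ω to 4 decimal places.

Δθ = 2.879793 − 2.879793 = 0.000000
ω = Δθ/dt = 0.000000/2.0 = 0.0000
ω = 0 → v = (Δx·cos θ + Δy·sin θ)/dt = 0.5000

v = 0.5000, ω = 0.0000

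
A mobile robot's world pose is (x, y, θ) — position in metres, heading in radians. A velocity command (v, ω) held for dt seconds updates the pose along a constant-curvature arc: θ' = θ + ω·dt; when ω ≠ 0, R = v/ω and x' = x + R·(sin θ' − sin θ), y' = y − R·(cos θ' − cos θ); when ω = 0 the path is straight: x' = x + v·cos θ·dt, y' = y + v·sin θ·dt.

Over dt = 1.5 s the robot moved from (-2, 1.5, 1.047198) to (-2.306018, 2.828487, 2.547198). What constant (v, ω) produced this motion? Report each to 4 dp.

v = 1.0000, ω = 1.0000

Δθ = 2.547198 − 1.047198 = 1.500000
ω = Δθ/dt = 1.500000/1.5 = 1.0000
R = −Δy/(cos θ' − cos θ) = 1.0000
v = R·ω = 1.0000·1.0000 = 1.0000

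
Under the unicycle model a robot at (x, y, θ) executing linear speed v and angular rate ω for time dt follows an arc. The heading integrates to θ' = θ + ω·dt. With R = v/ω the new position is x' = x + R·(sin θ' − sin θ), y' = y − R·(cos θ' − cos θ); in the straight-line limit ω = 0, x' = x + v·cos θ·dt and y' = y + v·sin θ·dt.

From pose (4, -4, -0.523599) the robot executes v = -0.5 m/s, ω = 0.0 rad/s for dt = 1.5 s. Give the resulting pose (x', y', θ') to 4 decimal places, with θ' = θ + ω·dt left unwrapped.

θ' = -0.5236 + 0.0·1.5 = -0.5236
ω = 0 → straight: x' = 4 + -0.5·cos(-0.5236)·1.5 = 3.3505
y' = -4 + -0.5·sin(-0.5236)·1.5 = -3.6250

(3.3505, -3.6250, -0.5236)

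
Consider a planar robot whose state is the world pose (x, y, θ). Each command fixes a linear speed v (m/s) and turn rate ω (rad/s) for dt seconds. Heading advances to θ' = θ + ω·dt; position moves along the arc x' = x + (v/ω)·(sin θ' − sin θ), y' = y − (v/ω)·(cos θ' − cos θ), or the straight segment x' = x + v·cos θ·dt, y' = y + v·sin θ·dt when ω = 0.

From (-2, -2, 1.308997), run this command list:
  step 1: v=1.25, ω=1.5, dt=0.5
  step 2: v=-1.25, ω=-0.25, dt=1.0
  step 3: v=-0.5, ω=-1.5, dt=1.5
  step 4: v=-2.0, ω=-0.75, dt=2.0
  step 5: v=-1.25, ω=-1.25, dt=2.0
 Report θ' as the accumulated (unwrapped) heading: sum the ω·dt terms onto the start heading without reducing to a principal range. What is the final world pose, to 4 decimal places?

step 1: θ'=2.0590 (R=0.8333) → pose (-2.0690, -1.3935, 2.0590)
step 2: θ'=1.8090 (R=5.0000) → pose (-1.6260, -2.5589, 1.8090)
step 3: θ'=-0.4410 (R=0.3333) → pose (-2.0922, -2.9390, -0.4410)
step 4: θ'=-1.9410 (R=2.6667) → pose (-3.4400, 0.4374, -1.9410)
step 5: θ'=-4.4410 (R=1.0000) → pose (-1.5443, 0.3437, -4.4410)

(-1.5443, 0.3437, -4.4410)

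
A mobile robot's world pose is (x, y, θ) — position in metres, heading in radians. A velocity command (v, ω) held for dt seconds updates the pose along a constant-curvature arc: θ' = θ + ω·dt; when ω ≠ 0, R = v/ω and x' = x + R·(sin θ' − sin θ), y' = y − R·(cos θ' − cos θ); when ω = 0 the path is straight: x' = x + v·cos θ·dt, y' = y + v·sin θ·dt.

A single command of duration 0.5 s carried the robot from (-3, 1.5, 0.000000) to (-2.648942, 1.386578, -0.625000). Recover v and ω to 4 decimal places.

Δθ = -0.625000 − 0.000000 = -0.625000
ω = Δθ/dt = -0.625000/0.5 = -1.2500
R = Δx/(sin θ' − sin θ) = -0.6000
v = R·ω = -0.6000·-1.2500 = 0.7500

v = 0.7500, ω = -1.2500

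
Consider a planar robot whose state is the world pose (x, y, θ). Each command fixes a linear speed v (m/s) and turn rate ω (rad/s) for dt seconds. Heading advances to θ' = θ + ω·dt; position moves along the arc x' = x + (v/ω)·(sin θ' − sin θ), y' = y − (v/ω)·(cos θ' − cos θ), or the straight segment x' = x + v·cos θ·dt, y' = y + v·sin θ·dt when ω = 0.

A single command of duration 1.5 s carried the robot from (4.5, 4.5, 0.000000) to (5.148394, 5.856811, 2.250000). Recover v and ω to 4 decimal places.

Δθ = 2.250000 − 0.000000 = 2.250000
ω = Δθ/dt = 2.250000/1.5 = 1.5000
R = −Δy/(cos θ' − cos θ) = 0.8333
v = R·ω = 0.8333·1.5000 = 1.2500

v = 1.2500, ω = 1.5000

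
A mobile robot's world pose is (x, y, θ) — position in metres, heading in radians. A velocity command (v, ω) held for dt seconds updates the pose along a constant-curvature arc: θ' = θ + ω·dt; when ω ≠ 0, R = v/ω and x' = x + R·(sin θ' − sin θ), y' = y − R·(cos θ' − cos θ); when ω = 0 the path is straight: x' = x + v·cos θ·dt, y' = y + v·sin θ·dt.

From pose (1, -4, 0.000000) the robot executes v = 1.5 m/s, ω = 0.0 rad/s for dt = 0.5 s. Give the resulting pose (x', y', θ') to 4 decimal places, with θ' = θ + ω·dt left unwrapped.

θ' = 0.0000 + 0.0·0.5 = 0.0000
ω = 0 → straight: x' = 1 + 1.5·cos(0.0000)·0.5 = 1.7500
y' = -4 + 1.5·sin(0.0000)·0.5 = -4.0000

(1.7500, -4.0000, 0.0000)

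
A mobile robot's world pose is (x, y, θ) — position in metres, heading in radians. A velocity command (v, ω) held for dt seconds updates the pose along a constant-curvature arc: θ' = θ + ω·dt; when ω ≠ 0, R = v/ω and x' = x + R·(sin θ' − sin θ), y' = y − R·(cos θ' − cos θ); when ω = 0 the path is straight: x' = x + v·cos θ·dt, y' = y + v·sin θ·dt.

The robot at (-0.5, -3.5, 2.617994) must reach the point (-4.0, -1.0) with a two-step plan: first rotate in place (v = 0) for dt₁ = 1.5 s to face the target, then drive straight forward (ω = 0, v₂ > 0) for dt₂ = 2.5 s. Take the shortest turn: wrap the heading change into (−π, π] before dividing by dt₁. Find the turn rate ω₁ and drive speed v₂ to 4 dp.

ω₁ = -0.0644, v₂ = 1.7205

heading to target = atan2(-1−-3.5, -4−-0.5) = 2.5213
Δθ = wrap(2.5213 − 2.6180) = -0.0967; ω₁ = Δθ/dt₁ = -0.0644
distance = √((-4−-0.5)² + (-1−-3.5)²) = 4.3012; v₂ = distance/dt₂ = 1.7205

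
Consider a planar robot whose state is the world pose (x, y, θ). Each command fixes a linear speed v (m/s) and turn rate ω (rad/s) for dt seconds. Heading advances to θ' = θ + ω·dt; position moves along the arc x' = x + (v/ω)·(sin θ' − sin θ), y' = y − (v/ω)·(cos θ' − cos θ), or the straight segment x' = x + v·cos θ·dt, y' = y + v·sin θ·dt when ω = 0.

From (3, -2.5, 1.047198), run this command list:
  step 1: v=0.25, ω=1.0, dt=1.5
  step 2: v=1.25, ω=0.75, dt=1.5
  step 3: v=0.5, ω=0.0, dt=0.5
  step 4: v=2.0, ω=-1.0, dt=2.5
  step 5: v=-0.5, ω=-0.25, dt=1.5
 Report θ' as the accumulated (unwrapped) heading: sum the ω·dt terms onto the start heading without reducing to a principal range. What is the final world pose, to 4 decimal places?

(-2.3366, -0.3576, 0.7972)

step 1: θ'=2.5472 (R=0.2500) → pose (2.9235, -2.1679, 2.5472)
step 2: θ'=3.6722 (R=1.6667) → pose (1.1467, -2.1112, 3.6722)
step 3: θ'=3.6722 (straight) → pose (0.9311, -2.2377, 3.6722)
step 4: θ'=1.1722 (R=-2.0000) → pose (-1.9242, 0.2636, 1.1722)
step 5: θ'=0.7972 (R=2.0000) → pose (-2.3366, -0.3576, 0.7972)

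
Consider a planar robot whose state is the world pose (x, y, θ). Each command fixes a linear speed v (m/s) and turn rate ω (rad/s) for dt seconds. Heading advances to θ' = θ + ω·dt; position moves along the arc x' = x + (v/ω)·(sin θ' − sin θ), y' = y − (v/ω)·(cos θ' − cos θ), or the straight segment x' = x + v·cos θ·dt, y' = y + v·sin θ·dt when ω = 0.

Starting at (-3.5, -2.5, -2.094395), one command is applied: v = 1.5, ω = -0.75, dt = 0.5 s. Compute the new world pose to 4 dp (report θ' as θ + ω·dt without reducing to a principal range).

θ' = -2.0944 + -0.75·0.5 = -2.4694
R = v/ω = 1.5/-0.75 = -2.0000
x' = -3.5 + -2.0000·(sin -2.4694 − sin -2.0944) = -3.9866
y' = -2.5 − -2.0000·(cos -2.4694 − cos -2.0944) = -3.0649

(-3.9866, -3.0649, -2.4694)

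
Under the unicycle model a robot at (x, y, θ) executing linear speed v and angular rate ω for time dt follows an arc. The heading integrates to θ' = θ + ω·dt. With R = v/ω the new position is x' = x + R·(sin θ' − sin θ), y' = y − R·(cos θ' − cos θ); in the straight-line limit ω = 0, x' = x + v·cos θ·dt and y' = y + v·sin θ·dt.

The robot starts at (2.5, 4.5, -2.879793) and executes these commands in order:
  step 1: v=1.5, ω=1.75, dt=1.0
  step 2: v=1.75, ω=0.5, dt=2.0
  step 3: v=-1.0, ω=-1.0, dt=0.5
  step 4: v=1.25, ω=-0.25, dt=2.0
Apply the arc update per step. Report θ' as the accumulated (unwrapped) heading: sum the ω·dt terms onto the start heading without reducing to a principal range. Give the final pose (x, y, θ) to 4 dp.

step 1: θ'=-1.1298 (R=0.8571) → pose (1.9467, 3.3062, -1.1298)
step 2: θ'=-0.1298 (R=3.5000) → pose (4.6588, 1.3296, -0.1298)
step 3: θ'=-0.6298 (R=1.0000) → pose (4.1993, 1.5130, -0.6298)
step 4: θ'=-1.1298 (R=-5.0000) → pose (5.7760, -0.3935, -1.1298)

(5.7760, -0.3935, -1.1298)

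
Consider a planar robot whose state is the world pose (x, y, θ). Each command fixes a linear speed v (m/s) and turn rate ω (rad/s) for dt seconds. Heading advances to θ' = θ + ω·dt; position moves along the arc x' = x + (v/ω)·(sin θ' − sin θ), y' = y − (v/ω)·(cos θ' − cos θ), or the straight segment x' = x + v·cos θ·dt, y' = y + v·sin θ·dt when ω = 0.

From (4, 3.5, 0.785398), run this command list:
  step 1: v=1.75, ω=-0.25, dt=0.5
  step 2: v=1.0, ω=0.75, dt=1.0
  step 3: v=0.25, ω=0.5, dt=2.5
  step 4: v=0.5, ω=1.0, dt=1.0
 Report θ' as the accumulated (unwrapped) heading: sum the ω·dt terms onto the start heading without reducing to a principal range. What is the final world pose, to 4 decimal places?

(4.4125, 5.4326, 3.6604)

step 1: θ'=0.6604 (R=-7.0000) → pose (4.6557, 4.0785, 0.6604)
step 2: θ'=1.4104 (R=1.3333) → pose (5.1540, 4.9185, 1.4104)
step 3: θ'=2.6604 (R=0.5000) → pose (4.8919, 5.4416, 2.6604)
step 4: θ'=3.6604 (R=0.5000) → pose (4.4125, 5.4326, 3.6604)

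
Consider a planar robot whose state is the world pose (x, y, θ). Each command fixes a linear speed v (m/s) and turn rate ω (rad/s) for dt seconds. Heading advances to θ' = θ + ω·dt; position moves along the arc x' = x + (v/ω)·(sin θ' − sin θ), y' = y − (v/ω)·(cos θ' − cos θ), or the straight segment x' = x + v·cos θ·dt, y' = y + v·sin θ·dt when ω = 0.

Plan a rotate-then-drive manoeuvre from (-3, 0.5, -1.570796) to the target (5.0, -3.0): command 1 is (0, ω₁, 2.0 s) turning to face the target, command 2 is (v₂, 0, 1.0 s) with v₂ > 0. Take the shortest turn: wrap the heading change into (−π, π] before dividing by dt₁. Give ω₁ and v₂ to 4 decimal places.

heading to target = atan2(-3−0.5, 5−-3) = -0.4124
Δθ = wrap(-0.4124 − -1.5708) = 1.1584; ω₁ = Δθ/dt₁ = 0.5792
distance = √((5−-3)² + (-3−0.5)²) = 8.7321; v₂ = distance/dt₂ = 8.7321

ω₁ = 0.5792, v₂ = 8.7321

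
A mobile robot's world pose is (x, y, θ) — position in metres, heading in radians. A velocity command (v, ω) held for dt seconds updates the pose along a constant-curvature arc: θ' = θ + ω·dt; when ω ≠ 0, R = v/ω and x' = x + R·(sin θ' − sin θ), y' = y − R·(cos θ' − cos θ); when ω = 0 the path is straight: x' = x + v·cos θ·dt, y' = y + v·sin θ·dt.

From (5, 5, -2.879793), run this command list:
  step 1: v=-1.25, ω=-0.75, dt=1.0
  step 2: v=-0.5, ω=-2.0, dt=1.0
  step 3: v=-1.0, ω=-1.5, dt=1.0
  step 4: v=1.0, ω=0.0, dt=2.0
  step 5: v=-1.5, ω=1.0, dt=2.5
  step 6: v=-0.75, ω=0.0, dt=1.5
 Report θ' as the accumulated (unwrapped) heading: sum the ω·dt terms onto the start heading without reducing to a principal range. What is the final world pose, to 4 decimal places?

step 1: θ'=-3.6298 (R=1.6667) → pose (6.2131, 4.8621, -3.6298)
step 2: θ'=-5.6298 (R=0.2500) → pose (6.2478, 4.4428, -5.6298)
step 3: θ'=-7.1298 (R=0.6667) → pose (5.3432, 4.5305, -7.1298)
step 4: θ'=-7.1298 (straight) → pose (6.6682, 3.0324, -7.1298)
step 5: θ'=-4.6298 (R=-1.5000) → pose (4.0498, 1.9148, -4.6298)
step 6: θ'=-4.6298 (straight) → pose (4.1426, 0.7937, -4.6298)

(4.1426, 0.7937, -4.6298)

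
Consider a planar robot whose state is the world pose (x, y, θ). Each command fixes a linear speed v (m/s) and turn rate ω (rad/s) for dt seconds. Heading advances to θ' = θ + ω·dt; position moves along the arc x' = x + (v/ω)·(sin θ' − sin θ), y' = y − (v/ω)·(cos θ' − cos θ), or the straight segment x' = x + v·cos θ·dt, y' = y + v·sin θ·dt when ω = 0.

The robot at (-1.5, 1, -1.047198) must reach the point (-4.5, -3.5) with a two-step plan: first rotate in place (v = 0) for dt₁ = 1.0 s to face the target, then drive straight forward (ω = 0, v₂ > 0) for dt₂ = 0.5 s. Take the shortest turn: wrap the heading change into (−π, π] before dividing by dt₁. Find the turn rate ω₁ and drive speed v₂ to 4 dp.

heading to target = atan2(-3.5−1, -4.5−-1.5) = -2.1588
Δθ = wrap(-2.1588 − -1.0472) = -1.1116; ω₁ = Δθ/dt₁ = -1.1116
distance = √((-4.5−-1.5)² + (-3.5−1)²) = 5.4083; v₂ = distance/dt₂ = 10.8167

ω₁ = -1.1116, v₂ = 10.8167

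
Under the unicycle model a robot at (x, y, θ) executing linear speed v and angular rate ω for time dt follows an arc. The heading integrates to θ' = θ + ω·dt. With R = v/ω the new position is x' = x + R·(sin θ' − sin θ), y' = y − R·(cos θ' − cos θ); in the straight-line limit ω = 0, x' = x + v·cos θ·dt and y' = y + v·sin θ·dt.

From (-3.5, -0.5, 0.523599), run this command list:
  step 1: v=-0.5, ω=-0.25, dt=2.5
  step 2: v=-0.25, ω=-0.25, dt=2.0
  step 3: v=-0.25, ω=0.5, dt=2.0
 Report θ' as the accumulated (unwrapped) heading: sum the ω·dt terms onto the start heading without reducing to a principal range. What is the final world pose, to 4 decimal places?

(-5.6440, -0.5388, 0.3986)

step 1: θ'=-0.1014 (R=2.0000) → pose (-4.7025, -0.7577, -0.1014)
step 2: θ'=-0.6014 (R=1.0000) → pose (-5.1670, -0.5874, -0.6014)
step 3: θ'=0.3986 (R=-0.5000) → pose (-5.6440, -0.5388, 0.3986)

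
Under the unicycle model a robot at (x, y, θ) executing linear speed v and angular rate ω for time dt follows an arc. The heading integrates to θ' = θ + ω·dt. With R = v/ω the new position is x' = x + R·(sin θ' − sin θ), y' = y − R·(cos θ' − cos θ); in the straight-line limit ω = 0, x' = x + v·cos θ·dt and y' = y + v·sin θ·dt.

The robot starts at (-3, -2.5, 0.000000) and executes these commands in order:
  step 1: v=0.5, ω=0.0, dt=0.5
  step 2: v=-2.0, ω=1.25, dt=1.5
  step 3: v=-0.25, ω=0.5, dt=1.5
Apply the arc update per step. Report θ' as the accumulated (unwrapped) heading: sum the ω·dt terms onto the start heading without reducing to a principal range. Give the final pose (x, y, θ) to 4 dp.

(-4.0465, -4.8642, 2.6250)

step 1: θ'=0.0000 (straight) → pose (-2.7500, -2.5000, 0.0000)
step 2: θ'=1.8750 (R=-1.6000) → pose (-4.2765, -4.5793, 1.8750)
step 3: θ'=2.6250 (R=-0.5000) → pose (-4.0465, -4.8642, 2.6250)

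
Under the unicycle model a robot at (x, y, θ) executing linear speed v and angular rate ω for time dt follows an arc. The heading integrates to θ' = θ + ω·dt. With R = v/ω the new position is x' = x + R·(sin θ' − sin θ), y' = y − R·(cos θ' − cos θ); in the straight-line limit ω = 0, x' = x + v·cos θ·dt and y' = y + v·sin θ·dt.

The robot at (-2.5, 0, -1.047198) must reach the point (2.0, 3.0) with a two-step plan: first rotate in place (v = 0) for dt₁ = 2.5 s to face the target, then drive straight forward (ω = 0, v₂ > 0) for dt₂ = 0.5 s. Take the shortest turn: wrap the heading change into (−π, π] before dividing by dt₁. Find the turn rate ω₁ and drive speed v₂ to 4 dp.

ω₁ = 0.6541, v₂ = 10.8167

heading to target = atan2(3−0, 2−-2.5) = 0.5880
Δθ = wrap(0.5880 − -1.0472) = 1.6352; ω₁ = Δθ/dt₁ = 0.6541
distance = √((2−-2.5)² + (3−0)²) = 5.4083; v₂ = distance/dt₂ = 10.8167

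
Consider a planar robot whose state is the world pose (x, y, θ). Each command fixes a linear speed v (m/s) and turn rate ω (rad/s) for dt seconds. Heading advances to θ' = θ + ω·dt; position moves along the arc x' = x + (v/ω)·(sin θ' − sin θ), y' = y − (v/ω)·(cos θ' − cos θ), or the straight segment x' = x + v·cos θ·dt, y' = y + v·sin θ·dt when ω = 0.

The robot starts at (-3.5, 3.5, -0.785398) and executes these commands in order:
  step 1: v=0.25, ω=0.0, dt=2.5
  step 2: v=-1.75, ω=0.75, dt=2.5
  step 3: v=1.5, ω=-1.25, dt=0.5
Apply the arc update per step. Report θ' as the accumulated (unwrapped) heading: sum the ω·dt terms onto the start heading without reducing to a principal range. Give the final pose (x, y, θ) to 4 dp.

step 1: θ'=-0.7854 (straight) → pose (-3.0581, 3.0581, -0.7854)
step 2: θ'=1.0896 (R=-2.3333) → pose (-6.7763, 2.4881, 1.0896)
step 3: θ'=0.4646 (R=-1.2000) → pose (-6.2503, 3.0055, 0.4646)

(-6.2503, 3.0055, 0.4646)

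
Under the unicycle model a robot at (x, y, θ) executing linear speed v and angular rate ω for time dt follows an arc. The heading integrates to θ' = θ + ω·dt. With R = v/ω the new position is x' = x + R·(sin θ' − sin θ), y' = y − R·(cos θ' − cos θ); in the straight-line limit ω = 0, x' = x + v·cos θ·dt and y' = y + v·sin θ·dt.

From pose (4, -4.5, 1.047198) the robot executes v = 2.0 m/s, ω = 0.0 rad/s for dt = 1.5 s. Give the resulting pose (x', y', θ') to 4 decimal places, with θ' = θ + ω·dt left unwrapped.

(5.5000, -1.9019, 1.0472)

θ' = 1.0472 + 0.0·1.5 = 1.0472
ω = 0 → straight: x' = 4 + 2.0·cos(1.0472)·1.5 = 5.5000
y' = -4.5 + 2.0·sin(1.0472)·1.5 = -1.9019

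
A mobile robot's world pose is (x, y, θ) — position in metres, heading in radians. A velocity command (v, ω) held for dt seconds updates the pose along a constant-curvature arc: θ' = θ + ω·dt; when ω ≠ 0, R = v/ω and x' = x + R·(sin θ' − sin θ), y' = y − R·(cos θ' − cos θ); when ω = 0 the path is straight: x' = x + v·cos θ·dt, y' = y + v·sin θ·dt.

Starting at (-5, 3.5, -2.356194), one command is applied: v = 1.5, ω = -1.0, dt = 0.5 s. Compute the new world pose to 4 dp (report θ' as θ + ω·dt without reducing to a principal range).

θ' = -2.3562 + -1.0·0.5 = -2.8562
R = v/ω = 1.5/-1.0 = -1.5000
x' = -5 + -1.5000·(sin -2.8562 − sin -2.3562) = -5.6384
y' = 3.5 − -1.5000·(cos -2.8562 − cos -2.3562) = 3.1213

(-5.6384, 3.1213, -2.8562)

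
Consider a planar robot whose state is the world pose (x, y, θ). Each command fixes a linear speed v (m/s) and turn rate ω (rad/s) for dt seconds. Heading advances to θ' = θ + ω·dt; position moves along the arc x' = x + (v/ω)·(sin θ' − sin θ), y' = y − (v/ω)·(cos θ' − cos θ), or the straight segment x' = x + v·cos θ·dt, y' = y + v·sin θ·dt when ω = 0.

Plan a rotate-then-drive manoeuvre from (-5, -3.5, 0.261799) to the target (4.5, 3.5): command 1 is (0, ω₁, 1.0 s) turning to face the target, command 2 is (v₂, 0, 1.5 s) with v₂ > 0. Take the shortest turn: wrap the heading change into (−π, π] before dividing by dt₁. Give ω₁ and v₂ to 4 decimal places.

ω₁ = 0.3732, v₂ = 7.8669

heading to target = atan2(3.5−-3.5, 4.5−-5) = 0.6350
Δθ = wrap(0.6350 − 0.2618) = 0.3732; ω₁ = Δθ/dt₁ = 0.3732
distance = √((4.5−-5)² + (3.5−-3.5)²) = 11.8004; v₂ = distance/dt₂ = 7.8669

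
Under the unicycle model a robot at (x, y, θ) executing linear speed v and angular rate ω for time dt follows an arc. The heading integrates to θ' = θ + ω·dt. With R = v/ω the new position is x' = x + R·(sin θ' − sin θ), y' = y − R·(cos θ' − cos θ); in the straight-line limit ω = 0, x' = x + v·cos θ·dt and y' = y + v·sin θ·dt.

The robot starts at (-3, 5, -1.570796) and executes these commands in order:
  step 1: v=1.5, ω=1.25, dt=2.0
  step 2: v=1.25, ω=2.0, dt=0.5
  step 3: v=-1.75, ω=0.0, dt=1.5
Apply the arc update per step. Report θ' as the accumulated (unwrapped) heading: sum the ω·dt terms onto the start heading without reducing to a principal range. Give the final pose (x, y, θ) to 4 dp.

step 1: θ'=0.9292 (R=1.2000) → pose (-0.8386, 4.2818, 0.9292)
step 2: θ'=1.9292 (R=0.6250) → pose (-0.7541, 4.8751, 1.9292)
step 3: θ'=1.9292 (straight) → pose (0.1667, 2.4169, 1.9292)

(0.1667, 2.4169, 1.9292)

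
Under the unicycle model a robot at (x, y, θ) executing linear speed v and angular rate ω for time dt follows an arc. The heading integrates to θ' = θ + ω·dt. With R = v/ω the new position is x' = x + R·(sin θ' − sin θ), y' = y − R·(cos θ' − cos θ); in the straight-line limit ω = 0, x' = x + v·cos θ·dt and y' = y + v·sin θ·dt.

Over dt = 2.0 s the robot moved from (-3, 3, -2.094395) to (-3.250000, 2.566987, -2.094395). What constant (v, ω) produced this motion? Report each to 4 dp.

v = 0.2500, ω = 0.0000

Δθ = -2.094395 − -2.094395 = 0.000000
ω = Δθ/dt = 0.000000/2.0 = 0.0000
ω = 0 → v = (Δx·cos θ + Δy·sin θ)/dt = 0.2500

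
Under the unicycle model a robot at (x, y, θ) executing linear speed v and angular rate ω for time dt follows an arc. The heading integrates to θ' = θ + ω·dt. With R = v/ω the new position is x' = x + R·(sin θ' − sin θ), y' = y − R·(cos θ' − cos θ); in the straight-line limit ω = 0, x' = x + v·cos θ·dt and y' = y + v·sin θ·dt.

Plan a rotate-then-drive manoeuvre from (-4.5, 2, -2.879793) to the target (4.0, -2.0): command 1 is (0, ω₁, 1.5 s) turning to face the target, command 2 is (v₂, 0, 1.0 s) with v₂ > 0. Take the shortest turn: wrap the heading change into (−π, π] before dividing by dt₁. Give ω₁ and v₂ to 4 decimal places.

ω₁ = 1.6266, v₂ = 9.3941

heading to target = atan2(-2−2, 4−-4.5) = -0.4398
Δθ = wrap(-0.4398 − -2.8798) = 2.4400; ω₁ = Δθ/dt₁ = 1.6266
distance = √((4−-4.5)² + (-2−2)²) = 9.3941; v₂ = distance/dt₂ = 9.3941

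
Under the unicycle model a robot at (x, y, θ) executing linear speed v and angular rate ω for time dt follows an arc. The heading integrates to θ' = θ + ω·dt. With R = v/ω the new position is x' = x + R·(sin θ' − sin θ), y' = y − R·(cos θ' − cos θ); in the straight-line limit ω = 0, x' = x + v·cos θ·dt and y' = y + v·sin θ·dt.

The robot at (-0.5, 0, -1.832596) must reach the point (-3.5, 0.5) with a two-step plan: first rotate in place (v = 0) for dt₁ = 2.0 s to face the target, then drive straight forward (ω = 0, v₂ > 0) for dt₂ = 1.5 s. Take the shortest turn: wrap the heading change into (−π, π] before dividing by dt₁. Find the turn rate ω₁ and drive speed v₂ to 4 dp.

heading to target = atan2(0.5−0, -3.5−-0.5) = 2.9764
Δθ = wrap(2.9764 − -1.8326) = -1.4741; ω₁ = Δθ/dt₁ = -0.7371
distance = √((-3.5−-0.5)² + (0.5−0)²) = 3.0414; v₂ = distance/dt₂ = 2.0276

ω₁ = -0.7371, v₂ = 2.0276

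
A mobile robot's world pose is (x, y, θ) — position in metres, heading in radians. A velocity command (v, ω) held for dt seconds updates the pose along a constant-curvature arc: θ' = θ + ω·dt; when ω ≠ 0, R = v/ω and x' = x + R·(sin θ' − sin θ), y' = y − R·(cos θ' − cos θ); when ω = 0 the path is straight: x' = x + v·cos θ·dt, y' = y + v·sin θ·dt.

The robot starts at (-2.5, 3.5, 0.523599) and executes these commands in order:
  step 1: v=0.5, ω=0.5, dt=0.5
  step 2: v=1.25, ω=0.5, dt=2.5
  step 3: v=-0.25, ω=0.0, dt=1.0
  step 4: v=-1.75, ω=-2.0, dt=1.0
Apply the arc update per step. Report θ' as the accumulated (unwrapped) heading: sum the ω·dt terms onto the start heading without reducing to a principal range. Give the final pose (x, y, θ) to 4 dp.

(-2.4568, 5.0505, 0.0236)

step 1: θ'=0.7736 (R=1.0000) → pose (-2.3013, 3.6506, 0.7736)
step 2: θ'=2.0236 (R=2.5000) → pose (-1.8000, 6.5328, 2.0236)
step 3: θ'=2.0236 (straight) → pose (-1.6906, 6.3080, 2.0236)
step 4: θ'=0.0236 (R=0.8750) → pose (-2.4568, 5.0505, 0.0236)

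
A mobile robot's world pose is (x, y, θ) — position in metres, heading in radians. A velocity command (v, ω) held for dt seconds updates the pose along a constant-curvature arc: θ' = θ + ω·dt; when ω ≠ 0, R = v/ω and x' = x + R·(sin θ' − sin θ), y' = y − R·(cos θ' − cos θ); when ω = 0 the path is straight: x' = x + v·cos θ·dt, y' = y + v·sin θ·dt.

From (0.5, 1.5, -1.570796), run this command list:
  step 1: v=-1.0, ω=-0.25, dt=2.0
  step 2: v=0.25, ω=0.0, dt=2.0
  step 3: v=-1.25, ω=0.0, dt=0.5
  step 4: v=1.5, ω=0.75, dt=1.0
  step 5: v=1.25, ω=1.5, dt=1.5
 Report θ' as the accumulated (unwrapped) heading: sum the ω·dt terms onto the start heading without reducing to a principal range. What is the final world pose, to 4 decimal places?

step 1: θ'=-2.0708 (R=4.0000) → pose (0.9897, 3.4177, -2.0708)
step 2: θ'=-2.0708 (straight) → pose (0.7500, 2.9789, -2.0708)
step 3: θ'=-2.0708 (straight) → pose (1.0496, 3.5274, -2.0708)
step 4: θ'=-1.3208 (R=2.0000) → pose (0.8669, 2.0737, -1.3208)
step 5: θ'=0.9292 (R=0.8333) → pose (2.3420, 1.7812, 0.9292)

(2.3420, 1.7812, 0.9292)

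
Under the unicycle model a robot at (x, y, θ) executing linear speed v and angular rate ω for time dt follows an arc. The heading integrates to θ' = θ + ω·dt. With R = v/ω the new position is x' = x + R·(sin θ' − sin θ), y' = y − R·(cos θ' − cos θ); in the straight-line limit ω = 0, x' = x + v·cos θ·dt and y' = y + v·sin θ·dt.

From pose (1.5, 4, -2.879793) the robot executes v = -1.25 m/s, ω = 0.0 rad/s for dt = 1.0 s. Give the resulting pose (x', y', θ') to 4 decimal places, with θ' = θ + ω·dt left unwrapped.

θ' = -2.8798 + 0.0·1.0 = -2.8798
ω = 0 → straight: x' = 1.5 + -1.25·cos(-2.8798)·1.0 = 2.7074
y' = 4 + -1.25·sin(-2.8798)·1.0 = 4.3235

(2.7074, 4.3235, -2.8798)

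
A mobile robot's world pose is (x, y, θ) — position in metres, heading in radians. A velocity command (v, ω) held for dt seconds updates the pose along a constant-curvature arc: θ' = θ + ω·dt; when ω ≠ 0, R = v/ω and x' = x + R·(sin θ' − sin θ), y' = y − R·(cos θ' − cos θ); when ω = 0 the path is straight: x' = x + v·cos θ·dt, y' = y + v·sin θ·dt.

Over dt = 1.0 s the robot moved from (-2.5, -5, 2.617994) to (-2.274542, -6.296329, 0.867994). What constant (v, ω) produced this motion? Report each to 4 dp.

Δθ = 0.867994 − 2.617994 = -1.750000
ω = Δθ/dt = -1.750000/1.0 = -1.7500
R = −Δy/(cos θ' − cos θ) = 0.8571
v = R·ω = 0.8571·-1.7500 = -1.5000

v = -1.5000, ω = -1.7500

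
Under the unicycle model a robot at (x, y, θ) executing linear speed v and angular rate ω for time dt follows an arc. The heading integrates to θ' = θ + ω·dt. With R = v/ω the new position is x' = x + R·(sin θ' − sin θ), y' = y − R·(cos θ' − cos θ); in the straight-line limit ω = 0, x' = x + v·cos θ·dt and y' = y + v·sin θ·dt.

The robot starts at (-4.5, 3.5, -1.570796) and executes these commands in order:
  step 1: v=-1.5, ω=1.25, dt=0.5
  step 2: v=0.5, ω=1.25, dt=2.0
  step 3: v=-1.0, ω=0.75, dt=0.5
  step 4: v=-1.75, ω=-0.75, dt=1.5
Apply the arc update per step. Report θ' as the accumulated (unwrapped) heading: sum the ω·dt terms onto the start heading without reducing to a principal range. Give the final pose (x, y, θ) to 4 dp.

(-4.4224, 1.5026, 0.8042)

step 1: θ'=-0.9458 (R=-1.2000) → pose (-4.7268, 4.2021, -0.9458)
step 2: θ'=1.5542 (R=0.4000) → pose (-4.0025, 4.4295, 1.5542)
step 3: θ'=1.9292 (R=-1.3333) → pose (-3.9180, 3.9397, 1.9292)
step 4: θ'=0.8042 (R=2.3333) → pose (-4.4224, 1.5026, 0.8042)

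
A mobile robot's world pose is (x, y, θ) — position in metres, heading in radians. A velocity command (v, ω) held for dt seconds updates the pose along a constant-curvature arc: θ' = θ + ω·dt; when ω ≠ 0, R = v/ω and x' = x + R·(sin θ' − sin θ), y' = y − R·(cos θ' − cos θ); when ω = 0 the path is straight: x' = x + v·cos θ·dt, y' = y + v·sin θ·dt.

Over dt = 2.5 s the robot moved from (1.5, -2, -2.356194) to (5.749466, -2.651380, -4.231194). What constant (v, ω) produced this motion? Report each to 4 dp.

Δθ = -4.231194 − -2.356194 = -1.875000
ω = Δθ/dt = -1.875000/2.5 = -0.7500
R = Δx/(sin θ' − sin θ) = 2.6667
v = R·ω = 2.6667·-0.7500 = -2.0000

v = -2.0000, ω = -0.7500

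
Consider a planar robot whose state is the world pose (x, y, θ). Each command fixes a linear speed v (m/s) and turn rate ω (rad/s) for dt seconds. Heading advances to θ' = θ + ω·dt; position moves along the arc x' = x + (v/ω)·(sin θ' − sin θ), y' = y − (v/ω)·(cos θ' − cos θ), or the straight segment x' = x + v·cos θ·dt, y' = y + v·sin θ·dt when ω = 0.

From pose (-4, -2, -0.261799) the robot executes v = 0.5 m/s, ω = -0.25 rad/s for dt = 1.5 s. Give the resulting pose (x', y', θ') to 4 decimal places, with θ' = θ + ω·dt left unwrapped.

θ' = -0.2618 + -0.25·1.5 = -0.6368
R = v/ω = 0.5/-0.25 = -2.0000
x' = -4 + -2.0000·(sin -0.6368 − sin -0.2618) = -3.3284
y' = -2 − -2.0000·(cos -0.6368 − cos -0.2618) = -2.3238

(-3.3284, -2.3238, -0.6368)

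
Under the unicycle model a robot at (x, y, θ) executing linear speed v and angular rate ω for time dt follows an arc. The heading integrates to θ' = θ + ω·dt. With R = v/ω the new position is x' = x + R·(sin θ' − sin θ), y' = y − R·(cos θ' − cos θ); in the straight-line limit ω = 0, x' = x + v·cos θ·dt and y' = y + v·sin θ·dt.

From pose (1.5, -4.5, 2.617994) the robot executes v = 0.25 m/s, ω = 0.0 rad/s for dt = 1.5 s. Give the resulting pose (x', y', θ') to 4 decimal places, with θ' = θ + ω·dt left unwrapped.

θ' = 2.6180 + 0.0·1.5 = 2.6180
ω = 0 → straight: x' = 1.5 + 0.25·cos(2.6180)·1.5 = 1.1752
y' = -4.5 + 0.25·sin(2.6180)·1.5 = -4.3125

(1.1752, -4.3125, 2.6180)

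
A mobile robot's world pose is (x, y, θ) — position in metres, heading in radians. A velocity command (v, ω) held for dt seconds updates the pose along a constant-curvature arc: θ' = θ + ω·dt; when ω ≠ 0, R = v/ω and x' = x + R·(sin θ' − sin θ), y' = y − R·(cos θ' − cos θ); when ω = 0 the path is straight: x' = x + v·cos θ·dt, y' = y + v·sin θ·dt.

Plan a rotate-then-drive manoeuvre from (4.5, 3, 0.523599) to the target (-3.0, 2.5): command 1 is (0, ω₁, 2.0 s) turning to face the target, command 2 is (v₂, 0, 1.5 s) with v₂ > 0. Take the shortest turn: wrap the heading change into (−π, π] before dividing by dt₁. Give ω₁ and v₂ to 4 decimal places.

ω₁ = 1.3423, v₂ = 5.0111

heading to target = atan2(2.5−3, -3−4.5) = -3.0750
Δθ = wrap(-3.0750 − 0.5236) = 2.6846; ω₁ = Δθ/dt₁ = 1.3423
distance = √((-3−4.5)² + (2.5−3)²) = 7.5166; v₂ = distance/dt₂ = 5.0111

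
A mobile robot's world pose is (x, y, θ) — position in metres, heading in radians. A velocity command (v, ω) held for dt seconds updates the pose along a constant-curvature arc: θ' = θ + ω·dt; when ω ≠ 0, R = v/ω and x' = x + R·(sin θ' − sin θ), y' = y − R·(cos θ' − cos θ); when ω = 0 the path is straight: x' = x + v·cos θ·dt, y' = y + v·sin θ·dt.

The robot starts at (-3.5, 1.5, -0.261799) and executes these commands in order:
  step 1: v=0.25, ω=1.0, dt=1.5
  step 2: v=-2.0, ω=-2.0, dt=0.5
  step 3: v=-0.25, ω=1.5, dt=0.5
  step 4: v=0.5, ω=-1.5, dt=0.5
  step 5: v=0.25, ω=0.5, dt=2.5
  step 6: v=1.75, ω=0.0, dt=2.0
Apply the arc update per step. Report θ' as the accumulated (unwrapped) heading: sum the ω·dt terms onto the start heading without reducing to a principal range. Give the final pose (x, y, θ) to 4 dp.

(-3.1393, 5.0176, 1.4882)

step 1: θ'=1.2382 (R=0.2500) → pose (-3.1990, 1.6599, 1.2382)
step 2: θ'=0.2382 (R=1.0000) → pose (-3.9082, 1.0146, 0.2382)
step 3: θ'=0.9882 (R=-0.1667) → pose (-4.0081, 0.9443, 0.9882)
step 4: θ'=0.2382 (R=-0.3333) → pose (-3.8084, 1.0849, 0.2382)
step 5: θ'=1.4882 (R=0.5000) → pose (-3.4281, 1.5295, 1.4882)
step 6: θ'=1.4882 (straight) → pose (-3.1393, 5.0176, 1.4882)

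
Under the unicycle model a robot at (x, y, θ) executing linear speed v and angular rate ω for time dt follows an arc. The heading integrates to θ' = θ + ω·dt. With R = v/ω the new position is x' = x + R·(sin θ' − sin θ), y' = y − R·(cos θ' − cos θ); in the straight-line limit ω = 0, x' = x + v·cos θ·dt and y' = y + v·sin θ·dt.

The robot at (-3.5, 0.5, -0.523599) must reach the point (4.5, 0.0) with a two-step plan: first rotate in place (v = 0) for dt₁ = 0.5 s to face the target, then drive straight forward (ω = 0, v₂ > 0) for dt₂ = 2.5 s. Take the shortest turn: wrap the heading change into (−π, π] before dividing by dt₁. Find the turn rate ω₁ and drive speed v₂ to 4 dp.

heading to target = atan2(0−0.5, 4.5−-3.5) = -0.0624
Δθ = wrap(-0.0624 − -0.5236) = 0.4612; ω₁ = Δθ/dt₁ = 0.9224
distance = √((4.5−-3.5)² + (0−0.5)²) = 8.0156; v₂ = distance/dt₂ = 3.2062

ω₁ = 0.9224, v₂ = 3.2062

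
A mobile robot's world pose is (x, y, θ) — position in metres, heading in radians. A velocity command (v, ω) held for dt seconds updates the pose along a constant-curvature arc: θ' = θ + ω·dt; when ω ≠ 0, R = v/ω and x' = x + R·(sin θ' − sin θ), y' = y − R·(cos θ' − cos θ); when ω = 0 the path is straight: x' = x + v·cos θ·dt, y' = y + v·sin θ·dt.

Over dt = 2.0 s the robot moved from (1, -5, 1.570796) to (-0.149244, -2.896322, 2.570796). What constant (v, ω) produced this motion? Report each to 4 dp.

v = 1.2500, ω = 0.5000

Δθ = 2.570796 − 1.570796 = 1.000000
ω = Δθ/dt = 1.000000/2.0 = 0.5000
R = −Δy/(cos θ' − cos θ) = 2.5000
v = R·ω = 2.5000·0.5000 = 1.2500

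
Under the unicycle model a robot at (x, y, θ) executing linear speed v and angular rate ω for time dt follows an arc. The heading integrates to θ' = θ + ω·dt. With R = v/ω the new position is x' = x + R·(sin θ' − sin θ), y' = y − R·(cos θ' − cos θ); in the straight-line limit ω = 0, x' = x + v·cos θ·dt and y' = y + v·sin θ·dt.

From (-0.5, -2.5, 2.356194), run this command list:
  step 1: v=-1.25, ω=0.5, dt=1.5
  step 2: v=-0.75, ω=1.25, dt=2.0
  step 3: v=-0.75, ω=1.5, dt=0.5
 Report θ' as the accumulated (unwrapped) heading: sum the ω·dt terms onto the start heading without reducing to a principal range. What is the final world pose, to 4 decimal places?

step 1: θ'=3.1062 (R=-2.5000) → pose (1.1793, -3.2307, 3.1062)
step 2: θ'=5.6062 (R=-0.6000) → pose (1.5764, -2.1634, 5.6062)
step 3: θ'=6.3562 (R=-0.5000) → pose (1.2267, -2.0544, 6.3562)

(1.2267, -2.0544, 6.3562)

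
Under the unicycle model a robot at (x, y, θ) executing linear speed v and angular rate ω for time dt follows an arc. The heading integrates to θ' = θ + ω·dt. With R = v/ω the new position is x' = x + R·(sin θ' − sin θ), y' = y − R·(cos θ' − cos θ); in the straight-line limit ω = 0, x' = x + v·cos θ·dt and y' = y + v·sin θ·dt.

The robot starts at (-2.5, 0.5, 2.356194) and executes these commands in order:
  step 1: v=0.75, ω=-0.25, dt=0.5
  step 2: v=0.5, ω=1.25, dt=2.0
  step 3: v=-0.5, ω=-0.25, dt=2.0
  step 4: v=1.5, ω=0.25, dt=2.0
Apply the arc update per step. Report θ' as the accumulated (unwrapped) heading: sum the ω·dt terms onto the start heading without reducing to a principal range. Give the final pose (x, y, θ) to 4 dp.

step 1: θ'=2.2312 (R=-3.0000) → pose (-2.7479, 0.7810, 2.2312)
step 2: θ'=4.7312 (R=0.4000) → pose (-3.4638, 0.5281, 4.7312)
step 3: θ'=4.2312 (R=2.0000) → pose (-3.2370, 1.4914, 4.2312)
step 4: θ'=4.7312 (R=6.0000) → pose (-3.9173, -1.3984, 4.7312)

(-3.9173, -1.3984, 4.7312)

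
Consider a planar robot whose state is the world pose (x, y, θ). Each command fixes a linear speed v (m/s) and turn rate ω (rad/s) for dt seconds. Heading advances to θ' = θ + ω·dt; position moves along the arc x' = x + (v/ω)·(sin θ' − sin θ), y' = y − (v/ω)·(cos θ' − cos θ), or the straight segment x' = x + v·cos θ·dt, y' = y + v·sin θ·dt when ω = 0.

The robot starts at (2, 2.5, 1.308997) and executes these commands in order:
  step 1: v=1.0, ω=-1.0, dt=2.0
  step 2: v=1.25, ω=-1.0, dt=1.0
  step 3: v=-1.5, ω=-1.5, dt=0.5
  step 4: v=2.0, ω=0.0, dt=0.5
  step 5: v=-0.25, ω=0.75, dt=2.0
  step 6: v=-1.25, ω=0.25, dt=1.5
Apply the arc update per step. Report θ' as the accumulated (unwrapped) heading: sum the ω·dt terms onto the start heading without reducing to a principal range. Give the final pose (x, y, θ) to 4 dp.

(2.3263, 3.6250, -0.5660)

step 1: θ'=-0.6910 (R=-1.0000) → pose (3.6032, 3.0118, -0.6910)
step 2: θ'=-1.6910 (R=-1.2500) → pose (4.0476, 1.8986, -1.6910)
step 3: θ'=-2.4410 (R=1.0000) → pose (4.3957, 2.5432, -2.4410)
step 4: θ'=-2.4410 (straight) → pose (3.6312, 1.8985, -2.4410)
step 5: θ'=-0.9410 (R=-0.3333) → pose (3.6857, 2.3497, -0.9410)
step 6: θ'=-0.5660 (R=-5.0000) → pose (2.3263, 3.6250, -0.5660)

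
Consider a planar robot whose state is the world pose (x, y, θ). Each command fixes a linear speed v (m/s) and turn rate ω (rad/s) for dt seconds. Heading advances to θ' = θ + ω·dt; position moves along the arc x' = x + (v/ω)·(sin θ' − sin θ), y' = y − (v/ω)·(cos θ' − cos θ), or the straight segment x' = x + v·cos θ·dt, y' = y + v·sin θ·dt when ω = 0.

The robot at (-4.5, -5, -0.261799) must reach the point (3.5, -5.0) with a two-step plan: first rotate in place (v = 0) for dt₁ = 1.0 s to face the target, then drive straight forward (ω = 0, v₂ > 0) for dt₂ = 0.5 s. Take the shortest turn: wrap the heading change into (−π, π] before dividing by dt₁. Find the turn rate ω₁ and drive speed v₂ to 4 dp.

ω₁ = 0.2618, v₂ = 16.0000

heading to target = atan2(-5−-5, 3.5−-4.5) = 0.0000
Δθ = wrap(0.0000 − -0.2618) = 0.2618; ω₁ = Δθ/dt₁ = 0.2618
distance = √((3.5−-4.5)² + (-5−-5)²) = 8.0000; v₂ = distance/dt₂ = 16.0000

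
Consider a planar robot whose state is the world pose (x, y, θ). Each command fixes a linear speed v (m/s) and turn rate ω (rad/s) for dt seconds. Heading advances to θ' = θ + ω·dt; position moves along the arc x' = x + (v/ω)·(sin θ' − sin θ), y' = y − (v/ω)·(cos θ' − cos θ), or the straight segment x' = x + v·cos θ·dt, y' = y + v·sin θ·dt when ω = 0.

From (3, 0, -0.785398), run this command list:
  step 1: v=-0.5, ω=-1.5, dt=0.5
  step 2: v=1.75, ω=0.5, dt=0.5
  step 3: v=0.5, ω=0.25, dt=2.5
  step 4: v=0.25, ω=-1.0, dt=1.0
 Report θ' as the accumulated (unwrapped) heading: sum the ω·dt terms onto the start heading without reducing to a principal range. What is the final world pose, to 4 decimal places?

step 1: θ'=-1.5354 (R=0.3333) → pose (2.9026, 0.2239, -1.5354)
step 2: θ'=-1.2854 (R=3.5000) → pose (3.0420, -0.6376, -1.2854)
step 3: θ'=-0.6604 (R=2.0000) → pose (3.7342, -1.6540, -0.6604)
step 4: θ'=-1.6604 (R=-0.2500) → pose (3.8298, -1.8738, -1.6604)

(3.8298, -1.8738, -1.6604)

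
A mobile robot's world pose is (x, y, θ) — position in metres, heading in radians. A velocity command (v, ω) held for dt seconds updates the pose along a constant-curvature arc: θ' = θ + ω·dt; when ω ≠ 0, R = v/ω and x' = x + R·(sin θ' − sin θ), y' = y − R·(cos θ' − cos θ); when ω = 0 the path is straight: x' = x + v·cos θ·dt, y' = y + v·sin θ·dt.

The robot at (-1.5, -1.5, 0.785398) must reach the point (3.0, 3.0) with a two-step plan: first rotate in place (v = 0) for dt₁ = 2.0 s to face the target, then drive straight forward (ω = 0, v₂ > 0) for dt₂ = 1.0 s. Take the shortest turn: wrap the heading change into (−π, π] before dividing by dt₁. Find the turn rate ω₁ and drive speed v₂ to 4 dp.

ω₁ = 0.0000, v₂ = 6.3640

heading to target = atan2(3−-1.5, 3−-1.5) = 0.7854
Δθ = wrap(0.7854 − 0.7854) = 0.0000; ω₁ = Δθ/dt₁ = 0.0000
distance = √((3−-1.5)² + (3−-1.5)²) = 6.3640; v₂ = distance/dt₂ = 6.3640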